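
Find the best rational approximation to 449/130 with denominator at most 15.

Expand x = 449/130 as a continued fraction with the Euclidean algorithm:
  449 = 3*130 + 59, so a_0 = 3.
  130 = 2*59 + 12, so a_1 = 2.
  59 = 4*12 + 11, so a_2 = 4.
  12 = 1*11 + 1, so a_3 = 1.
  11 = 11*1 + 0, so a_4 = 11.
so x = [3; 2, 4, 1, 11].
Convergents (p_i = a_i*p_{i-1} + p_{i-2}, q_i = a_i*q_{i-1} + q_{i-2} with p_{-2}=0, p_{-1}=1, q_{-2}=1, q_{-1}=0), until the denominator exceeds 15:
  i=0: a_0=3, p_0 = 3*1 + 0 = 3, q_0 = 3*0 + 1 = 1.
  i=1: a_1=2, p_1 = 2*3 + 1 = 7, q_1 = 2*1 + 0 = 2.
  i=2: a_2=4, p_2 = 4*7 + 3 = 31, q_2 = 4*2 + 1 = 9.
  i=3: a_3=1, p_3 = 1*31 + 7 = 38, q_3 = 1*9 + 2 = 11.
  i=4: a_4=11, p_4 = 11*38 + 31 = 449, q_4 = 11*11 + 9 = 130.
q_4 = 130 > 15, so the last convergent with denominator <= 15 is p_3/q_3 = 38/11.
The closest fraction with denominator <= 15 is either p_3/q_3 or the intermediate fraction (k*p_3 + p_2)/(k*q_3 + q_2) with the largest k >= 1 whose denominator stays <= 15; these approach x as k grows, and every other convergent or intermediate fraction in range is farther away.
Largest k: floor((15 - q_2)/q_3) = floor((15 - 9)/11) = 0.
Since k = 0, no intermediate fraction beyond p_3/q_3 has denominator <= 15, so the convergent 38/11 is the closest (its error is |449*11 - 38*130|/(130*11) = 1/1430).

38/11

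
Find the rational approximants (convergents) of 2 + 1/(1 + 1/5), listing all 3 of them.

2/1, 3/1, 17/6

Using the convergent recurrence p_i = a_i*p_{i-1} + p_{i-2}, q_i = a_i*q_{i-1} + q_{i-2} with p_{-2}=0, p_{-1}=1, q_{-2}=1, q_{-1}=0:
  i=0: a_0=2, p_0 = 2*1 + 0 = 2, q_0 = 2*0 + 1 = 1.
  i=1: a_1=1, p_1 = 1*2 + 1 = 3, q_1 = 1*1 + 0 = 1.
  i=2: a_2=5, p_2 = 5*3 + 2 = 17, q_2 = 5*1 + 1 = 6.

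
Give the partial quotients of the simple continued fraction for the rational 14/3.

[4; 1, 2]

Run the Euclidean algorithm on 14 and 3; the successive quotients are the partial quotients a_0, a_1, ... (each step inverts the fractional part left over by the previous one):
  14 = 4*3 + 2, so a_0 = 4.
  3 = 1*2 + 1, so a_1 = 1.
  2 = 2*1 + 0, so a_2 = 2.
The remainder reaches 0 after 3 divisions, so the expansion has 3 partial quotients, read off in order.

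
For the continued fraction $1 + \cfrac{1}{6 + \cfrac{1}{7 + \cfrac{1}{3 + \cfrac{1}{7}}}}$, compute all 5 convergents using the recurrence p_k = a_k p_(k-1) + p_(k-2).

Using the convergent recurrence p_i = a_i*p_{i-1} + p_{i-2}, q_i = a_i*q_{i-1} + q_{i-2} with p_{-2}=0, p_{-1}=1, q_{-2}=1, q_{-1}=0:
  i=0: a_0=1, p_0 = 1*1 + 0 = 1, q_0 = 1*0 + 1 = 1.
  i=1: a_1=6, p_1 = 6*1 + 1 = 7, q_1 = 6*1 + 0 = 6.
  i=2: a_2=7, p_2 = 7*7 + 1 = 50, q_2 = 7*6 + 1 = 43.
  i=3: a_3=3, p_3 = 3*50 + 7 = 157, q_3 = 3*43 + 6 = 135.
  i=4: a_4=7, p_4 = 7*157 + 50 = 1149, q_4 = 7*135 + 43 = 988.

1/1, 7/6, 50/43, 157/135, 1149/988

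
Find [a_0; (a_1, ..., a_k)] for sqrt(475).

Write x_i = (sqrt(475) + m_i)/d_i with (m_0, d_0) = (0, 1). a_0 = floor(sqrt(475)) = 21, since 21^2 = 441 <= 475 < 484 = 22^2.
Iterate m_{i+1} = d_i*a_i - m_i, d_{i+1} = (475 - m_{i+1}^2)/d_i, a_{i+1} = floor((a_0 + m_{i+1})/d_{i+1}):
  m_1 = 1*21 - 0 = 21, d_1 = (475 - 21^2)/1 = 34/1 = 34, a_1 = floor((21 + 21)/34) = 1.
  m_2 = 34*1 - 21 = 13, d_2 = (475 - 13^2)/34 = 306/34 = 9, a_2 = floor((21 + 13)/9) = 3.
  m_3 = 9*3 - 13 = 14, d_3 = (475 - 14^2)/9 = 279/9 = 31, a_3 = floor((21 + 14)/31) = 1.
  m_4 = 31*1 - 14 = 17, d_4 = (475 - 17^2)/31 = 186/31 = 6, a_4 = floor((21 + 17)/6) = 6.
  m_5 = 6*6 - 17 = 19, d_5 = (475 - 19^2)/6 = 114/6 = 19, a_5 = floor((21 + 19)/19) = 2.
  m_6 = 19*2 - 19 = 19, d_6 = (475 - 19^2)/19 = 114/19 = 6, a_6 = floor((21 + 19)/6) = 6.
  m_7 = 6*6 - 19 = 17, d_7 = (475 - 17^2)/6 = 186/6 = 31, a_7 = floor((21 + 17)/31) = 1.
  m_8 = 31*1 - 17 = 14, d_8 = (475 - 14^2)/31 = 279/31 = 9, a_8 = floor((21 + 14)/9) = 3.
  m_9 = 9*3 - 14 = 13, d_9 = (475 - 13^2)/9 = 306/9 = 34, a_9 = floor((21 + 13)/34) = 1.
  m_10 = 34*1 - 13 = 21, d_10 = (475 - 21^2)/34 = 34/34 = 1, a_10 = floor((21 + 21)/1) = 42.
  m_11 = 1*42 - 21 = 21, d_11 = (475 - 21^2)/1 = 34/1 = 34: (m_11, d_11) = (m_1, d_1) = (21, 34), so from here the quotients repeat a_1, ..., a_10; the period length is 10.
Hence the expansion of sqrt(475) is a_0 = 21 followed by the repeating block 1, 3, 1, 6, 2, 6, 1, 3, 1, 42 (period 10).

[21; (1, 3, 1, 6, 2, 6, 1, 3, 1, 42)]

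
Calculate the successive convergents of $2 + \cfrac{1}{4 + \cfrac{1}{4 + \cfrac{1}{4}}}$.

Using the convergent recurrence p_i = a_i*p_{i-1} + p_{i-2}, q_i = a_i*q_{i-1} + q_{i-2} with p_{-2}=0, p_{-1}=1, q_{-2}=1, q_{-1}=0:
  i=0: a_0=2, p_0 = 2*1 + 0 = 2, q_0 = 2*0 + 1 = 1.
  i=1: a_1=4, p_1 = 4*2 + 1 = 9, q_1 = 4*1 + 0 = 4.
  i=2: a_2=4, p_2 = 4*9 + 2 = 38, q_2 = 4*4 + 1 = 17.
  i=3: a_3=4, p_3 = 4*38 + 9 = 161, q_3 = 4*17 + 4 = 72.

2/1, 9/4, 38/17, 161/72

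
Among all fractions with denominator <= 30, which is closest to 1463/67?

Expand x = 1463/67 as a continued fraction with the Euclidean algorithm:
  1463 = 21*67 + 56, so a_0 = 21.
  67 = 1*56 + 11, so a_1 = 1.
  56 = 5*11 + 1, so a_2 = 5.
  11 = 11*1 + 0, so a_3 = 11.
so x = [21; 1, 5, 11].
Convergents (p_i = a_i*p_{i-1} + p_{i-2}, q_i = a_i*q_{i-1} + q_{i-2} with p_{-2}=0, p_{-1}=1, q_{-2}=1, q_{-1}=0), until the denominator exceeds 30:
  i=0: a_0=21, p_0 = 21*1 + 0 = 21, q_0 = 21*0 + 1 = 1.
  i=1: a_1=1, p_1 = 1*21 + 1 = 22, q_1 = 1*1 + 0 = 1.
  i=2: a_2=5, p_2 = 5*22 + 21 = 131, q_2 = 5*1 + 1 = 6.
  i=3: a_3=11, p_3 = 11*131 + 22 = 1463, q_3 = 11*6 + 1 = 67.
q_3 = 67 > 30, so the last convergent with denominator <= 30 is p_2/q_2 = 131/6.
The closest fraction with denominator <= 30 is either p_2/q_2 or the intermediate fraction (k*p_2 + p_1)/(k*q_2 + q_1) with the largest k >= 1 whose denominator stays <= 30; these approach x as k grows, and every other convergent or intermediate fraction in range is farther away.
Largest k: floor((30 - q_1)/q_2) = floor((30 - 1)/6) = 4.
That gives (4*131 + 22)/(4*6 + 1) = 546/25.
Compare the errors: |x - 131/6| = |1463*6 - 131*67|/(67*6) = 1/402, and |x - 546/25| = |1463*25 - 546*67|/(67*25) = 7/1675.
Cross-multiplying, 1*1675 = 1675 < 2814 = 7*402, so 1/402 is smaller: the convergent 131/6 is closer to x than 546/25.

131/6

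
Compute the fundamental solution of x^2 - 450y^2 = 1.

(x, y) = (19601, 924)

First expand sqrt(450) as a continued fraction. With x_i = (sqrt(450) + m_i)/d_i and (m_0, d_0) = (0, 1): a_0 = floor(sqrt(450)) = 21, since 21^2 = 441 <= 450 < 484 = 22^2.
Iterate m_{i+1} = d_i*a_i - m_i, d_{i+1} = (450 - m_{i+1}^2)/d_i, a_{i+1} = floor((a_0 + m_{i+1})/d_{i+1}):
  m_1 = 1*21 - 0 = 21, d_1 = (450 - 21^2)/1 = 9/1 = 9, a_1 = floor((21 + 21)/9) = 4.
  m_2 = 9*4 - 21 = 15, d_2 = (450 - 15^2)/9 = 225/9 = 25, a_2 = floor((21 + 15)/25) = 1.
  m_3 = 25*1 - 15 = 10, d_3 = (450 - 10^2)/25 = 350/25 = 14, a_3 = floor((21 + 10)/14) = 2.
  m_4 = 14*2 - 10 = 18, d_4 = (450 - 18^2)/14 = 126/14 = 9, a_4 = floor((21 + 18)/9) = 4.
  m_5 = 9*4 - 18 = 18, d_5 = (450 - 18^2)/9 = 126/9 = 14, a_5 = floor((21 + 18)/14) = 2.
  m_6 = 14*2 - 18 = 10, d_6 = (450 - 10^2)/14 = 350/14 = 25, a_6 = floor((21 + 10)/25) = 1.
  m_7 = 25*1 - 10 = 15, d_7 = (450 - 15^2)/25 = 225/25 = 9, a_7 = floor((21 + 15)/9) = 4.
  m_8 = 9*4 - 15 = 21, d_8 = (450 - 21^2)/9 = 9/9 = 1, a_8 = floor((21 + 21)/1) = 42.
  m_9 = 1*42 - 21 = 21, d_9 = (450 - 21^2)/1 = 9/1 = 9: (m_9, d_9) = (m_1, d_1) = (21, 9), so from here the quotients repeat a_1, ..., a_8; the period length is 8.
So sqrt(450) = [21; (4, 1, 2, 4, 2, 1, 4, 42)] with period length k = 8.
k is even, so the fundamental solution of x^2 - 450y^2 = 1 is (p_{k-1}, q_{k-1}) = (p_7, q_7); compute convergents through index 7.
Convergents (p_i = a_i*p_{i-1} + p_{i-2}, q_i = a_i*q_{i-1} + q_{i-2} with p_{-2}=0, p_{-1}=1, q_{-2}=1, q_{-1}=0):
  i=0: a_0=21, p_0 = 21*1 + 0 = 21, q_0 = 21*0 + 1 = 1.
  i=1: a_1=4, p_1 = 4*21 + 1 = 85, q_1 = 4*1 + 0 = 4.
  i=2: a_2=1, p_2 = 1*85 + 21 = 106, q_2 = 1*4 + 1 = 5.
  i=3: a_3=2, p_3 = 2*106 + 85 = 297, q_3 = 2*5 + 4 = 14.
  i=4: a_4=4, p_4 = 4*297 + 106 = 1294, q_4 = 4*14 + 5 = 61.
  i=5: a_5=2, p_5 = 2*1294 + 297 = 2885, q_5 = 2*61 + 14 = 136.
  i=6: a_6=1, p_6 = 1*2885 + 1294 = 4179, q_6 = 1*136 + 61 = 197.
  i=7: a_7=4, p_7 = 4*4179 + 2885 = 19601, q_7 = 4*197 + 136 = 924.
Check: 19601^2 - 450*924^2 = 384199201 - 384199200 = 1, so (x, y) = (19601, 924) solves the equation, and by the theorem it is the least positive solution.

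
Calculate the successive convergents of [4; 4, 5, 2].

4/1, 17/4, 89/21, 195/46

Using the convergent recurrence p_i = a_i*p_{i-1} + p_{i-2}, q_i = a_i*q_{i-1} + q_{i-2} with p_{-2}=0, p_{-1}=1, q_{-2}=1, q_{-1}=0:
  i=0: a_0=4, p_0 = 4*1 + 0 = 4, q_0 = 4*0 + 1 = 1.
  i=1: a_1=4, p_1 = 4*4 + 1 = 17, q_1 = 4*1 + 0 = 4.
  i=2: a_2=5, p_2 = 5*17 + 4 = 89, q_2 = 5*4 + 1 = 21.
  i=3: a_3=2, p_3 = 2*89 + 17 = 195, q_3 = 2*21 + 4 = 46.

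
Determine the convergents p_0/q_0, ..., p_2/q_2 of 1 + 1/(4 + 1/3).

Using the convergent recurrence p_i = a_i*p_{i-1} + p_{i-2}, q_i = a_i*q_{i-1} + q_{i-2} with p_{-2}=0, p_{-1}=1, q_{-2}=1, q_{-1}=0:
  i=0: a_0=1, p_0 = 1*1 + 0 = 1, q_0 = 1*0 + 1 = 1.
  i=1: a_1=4, p_1 = 4*1 + 1 = 5, q_1 = 4*1 + 0 = 4.
  i=2: a_2=3, p_2 = 3*5 + 1 = 16, q_2 = 3*4 + 1 = 13.

1/1, 5/4, 16/13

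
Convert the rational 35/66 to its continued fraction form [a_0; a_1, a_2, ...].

[0; 1, 1, 7, 1, 3]

Run the Euclidean algorithm on 35 and 66; the successive quotients are the partial quotients a_0, a_1, ... (each step inverts the fractional part left over by the previous one):
  35 = 0*66 + 35, so a_0 = 0.
  66 = 1*35 + 31, so a_1 = 1.
  35 = 1*31 + 4, so a_2 = 1.
  31 = 7*4 + 3, so a_3 = 7.
  4 = 1*3 + 1, so a_4 = 1.
  3 = 3*1 + 0, so a_5 = 3.
The remainder reaches 0 after 6 divisions, so the expansion has 6 partial quotients, read off in order.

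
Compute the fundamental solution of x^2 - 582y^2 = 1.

(x, y) = (193, 8)

First expand sqrt(582) as a continued fraction. With x_i = (sqrt(582) + m_i)/d_i and (m_0, d_0) = (0, 1): a_0 = floor(sqrt(582)) = 24, since 24^2 = 576 <= 582 < 625 = 25^2.
Iterate m_{i+1} = d_i*a_i - m_i, d_{i+1} = (582 - m_{i+1}^2)/d_i, a_{i+1} = floor((a_0 + m_{i+1})/d_{i+1}):
  m_1 = 1*24 - 0 = 24, d_1 = (582 - 24^2)/1 = 6/1 = 6, a_1 = floor((24 + 24)/6) = 8.
  m_2 = 6*8 - 24 = 24, d_2 = (582 - 24^2)/6 = 6/6 = 1, a_2 = floor((24 + 24)/1) = 48.
  m_3 = 1*48 - 24 = 24, d_3 = (582 - 24^2)/1 = 6/1 = 6: (m_3, d_3) = (m_1, d_1) = (24, 6), so from here the quotients repeat a_1, a_2; the period length is 2.
So sqrt(582) = [24; (8, 48)] with period length k = 2.
k is even, so the fundamental solution of x^2 - 582y^2 = 1 is (p_{k-1}, q_{k-1}) = (p_1, q_1); compute convergents through index 1.
Convergents (p_i = a_i*p_{i-1} + p_{i-2}, q_i = a_i*q_{i-1} + q_{i-2} with p_{-2}=0, p_{-1}=1, q_{-2}=1, q_{-1}=0):
  i=0: a_0=24, p_0 = 24*1 + 0 = 24, q_0 = 24*0 + 1 = 1.
  i=1: a_1=8, p_1 = 8*24 + 1 = 193, q_1 = 8*1 + 0 = 8.
Check: 193^2 - 582*8^2 = 37249 - 37248 = 1, so (x, y) = (193, 8) solves the equation, and by the theorem it is the least positive solution.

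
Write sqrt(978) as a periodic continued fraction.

[31; (3, 1, 1, 1, 30, 1, 1, 1, 3, 62)]

Write x_i = (sqrt(978) + m_i)/d_i with (m_0, d_0) = (0, 1). a_0 = floor(sqrt(978)) = 31, since 31^2 = 961 <= 978 < 1024 = 32^2.
Iterate m_{i+1} = d_i*a_i - m_i, d_{i+1} = (978 - m_{i+1}^2)/d_i, a_{i+1} = floor((a_0 + m_{i+1})/d_{i+1}):
  m_1 = 1*31 - 0 = 31, d_1 = (978 - 31^2)/1 = 17/1 = 17, a_1 = floor((31 + 31)/17) = 3.
  m_2 = 17*3 - 31 = 20, d_2 = (978 - 20^2)/17 = 578/17 = 34, a_2 = floor((31 + 20)/34) = 1.
  m_3 = 34*1 - 20 = 14, d_3 = (978 - 14^2)/34 = 782/34 = 23, a_3 = floor((31 + 14)/23) = 1.
  m_4 = 23*1 - 14 = 9, d_4 = (978 - 9^2)/23 = 897/23 = 39, a_4 = floor((31 + 9)/39) = 1.
  m_5 = 39*1 - 9 = 30, d_5 = (978 - 30^2)/39 = 78/39 = 2, a_5 = floor((31 + 30)/2) = 30.
  m_6 = 2*30 - 30 = 30, d_6 = (978 - 30^2)/2 = 78/2 = 39, a_6 = floor((31 + 30)/39) = 1.
  m_7 = 39*1 - 30 = 9, d_7 = (978 - 9^2)/39 = 897/39 = 23, a_7 = floor((31 + 9)/23) = 1.
  m_8 = 23*1 - 9 = 14, d_8 = (978 - 14^2)/23 = 782/23 = 34, a_8 = floor((31 + 14)/34) = 1.
  m_9 = 34*1 - 14 = 20, d_9 = (978 - 20^2)/34 = 578/34 = 17, a_9 = floor((31 + 20)/17) = 3.
  m_10 = 17*3 - 20 = 31, d_10 = (978 - 31^2)/17 = 17/17 = 1, a_10 = floor((31 + 31)/1) = 62.
  m_11 = 1*62 - 31 = 31, d_11 = (978 - 31^2)/1 = 17/1 = 17: (m_11, d_11) = (m_1, d_1) = (31, 17), so from here the quotients repeat a_1, ..., a_10; the period length is 10.
Hence the expansion of sqrt(978) is a_0 = 31 followed by the repeating block 3, 1, 1, 1, 30, 1, 1, 1, 3, 62 (period 10).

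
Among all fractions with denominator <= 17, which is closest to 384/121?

54/17

Expand x = 384/121 as a continued fraction with the Euclidean algorithm:
  384 = 3*121 + 21, so a_0 = 3.
  121 = 5*21 + 16, so a_1 = 5.
  21 = 1*16 + 5, so a_2 = 1.
  16 = 3*5 + 1, so a_3 = 3.
  5 = 5*1 + 0, so a_4 = 5.
so x = [3; 5, 1, 3, 5].
Convergents (p_i = a_i*p_{i-1} + p_{i-2}, q_i = a_i*q_{i-1} + q_{i-2} with p_{-2}=0, p_{-1}=1, q_{-2}=1, q_{-1}=0), until the denominator exceeds 17:
  i=0: a_0=3, p_0 = 3*1 + 0 = 3, q_0 = 3*0 + 1 = 1.
  i=1: a_1=5, p_1 = 5*3 + 1 = 16, q_1 = 5*1 + 0 = 5.
  i=2: a_2=1, p_2 = 1*16 + 3 = 19, q_2 = 1*5 + 1 = 6.
  i=3: a_3=3, p_3 = 3*19 + 16 = 73, q_3 = 3*6 + 5 = 23.
q_3 = 23 > 17, so the last convergent with denominator <= 17 is p_2/q_2 = 19/6.
The closest fraction with denominator <= 17 is either p_2/q_2 or the intermediate fraction (k*p_2 + p_1)/(k*q_2 + q_1) with the largest k >= 1 whose denominator stays <= 17; these approach x as k grows, and every other convergent or intermediate fraction in range is farther away.
Largest k: floor((17 - q_1)/q_2) = floor((17 - 5)/6) = 2.
That gives (2*19 + 16)/(2*6 + 5) = 54/17.
Compare the errors: |x - 19/6| = |384*6 - 19*121|/(121*6) = 5/726, and |x - 54/17| = |384*17 - 54*121|/(121*17) = 6/2057.
Cross-multiplying, 6*726 = 4356 < 10285 = 5*2057, so 6/2057 is smaller: the intermediate fraction 54/17 is closer to x than 19/6.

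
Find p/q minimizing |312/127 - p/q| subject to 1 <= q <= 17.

27/11

Expand x = 312/127 as a continued fraction with the Euclidean algorithm:
  312 = 2*127 + 58, so a_0 = 2.
  127 = 2*58 + 11, so a_1 = 2.
  58 = 5*11 + 3, so a_2 = 5.
  11 = 3*3 + 2, so a_3 = 3.
  3 = 1*2 + 1, so a_4 = 1.
  2 = 2*1 + 0, so a_5 = 2.
so x = [2; 2, 5, 3, 1, 2].
Convergents (p_i = a_i*p_{i-1} + p_{i-2}, q_i = a_i*q_{i-1} + q_{i-2} with p_{-2}=0, p_{-1}=1, q_{-2}=1, q_{-1}=0), until the denominator exceeds 17:
  i=0: a_0=2, p_0 = 2*1 + 0 = 2, q_0 = 2*0 + 1 = 1.
  i=1: a_1=2, p_1 = 2*2 + 1 = 5, q_1 = 2*1 + 0 = 2.
  i=2: a_2=5, p_2 = 5*5 + 2 = 27, q_2 = 5*2 + 1 = 11.
  i=3: a_3=3, p_3 = 3*27 + 5 = 86, q_3 = 3*11 + 2 = 35.
q_3 = 35 > 17, so the last convergent with denominator <= 17 is p_2/q_2 = 27/11.
The closest fraction with denominator <= 17 is either p_2/q_2 or the intermediate fraction (k*p_2 + p_1)/(k*q_2 + q_1) with the largest k >= 1 whose denominator stays <= 17; these approach x as k grows, and every other convergent or intermediate fraction in range is farther away.
Largest k: floor((17 - q_1)/q_2) = floor((17 - 2)/11) = 1.
That gives (1*27 + 5)/(1*11 + 2) = 32/13.
Compare the errors: |x - 27/11| = |312*11 - 27*127|/(127*11) = 3/1397, and |x - 32/13| = |312*13 - 32*127|/(127*13) = 8/1651.
Cross-multiplying, 3*1651 = 4953 < 11176 = 8*1397, so 3/1397 is smaller: the convergent 27/11 is closer to x than 32/13.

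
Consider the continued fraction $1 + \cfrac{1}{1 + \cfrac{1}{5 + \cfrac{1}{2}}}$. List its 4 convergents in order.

1/1, 2/1, 11/6, 24/13

Using the convergent recurrence p_i = a_i*p_{i-1} + p_{i-2}, q_i = a_i*q_{i-1} + q_{i-2} with p_{-2}=0, p_{-1}=1, q_{-2}=1, q_{-1}=0:
  i=0: a_0=1, p_0 = 1*1 + 0 = 1, q_0 = 1*0 + 1 = 1.
  i=1: a_1=1, p_1 = 1*1 + 1 = 2, q_1 = 1*1 + 0 = 1.
  i=2: a_2=5, p_2 = 5*2 + 1 = 11, q_2 = 5*1 + 1 = 6.
  i=3: a_3=2, p_3 = 2*11 + 2 = 24, q_3 = 2*6 + 1 = 13.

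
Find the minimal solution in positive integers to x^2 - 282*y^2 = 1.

(x, y) = (2351, 140)

First expand sqrt(282) as a continued fraction. With x_i = (sqrt(282) + m_i)/d_i and (m_0, d_0) = (0, 1): a_0 = floor(sqrt(282)) = 16, since 16^2 = 256 <= 282 < 289 = 17^2.
Iterate m_{i+1} = d_i*a_i - m_i, d_{i+1} = (282 - m_{i+1}^2)/d_i, a_{i+1} = floor((a_0 + m_{i+1})/d_{i+1}):
  m_1 = 1*16 - 0 = 16, d_1 = (282 - 16^2)/1 = 26/1 = 26, a_1 = floor((16 + 16)/26) = 1.
  m_2 = 26*1 - 16 = 10, d_2 = (282 - 10^2)/26 = 182/26 = 7, a_2 = floor((16 + 10)/7) = 3.
  m_3 = 7*3 - 10 = 11, d_3 = (282 - 11^2)/7 = 161/7 = 23, a_3 = floor((16 + 11)/23) = 1.
  m_4 = 23*1 - 11 = 12, d_4 = (282 - 12^2)/23 = 138/23 = 6, a_4 = floor((16 + 12)/6) = 4.
  m_5 = 6*4 - 12 = 12, d_5 = (282 - 12^2)/6 = 138/6 = 23, a_5 = floor((16 + 12)/23) = 1.
  m_6 = 23*1 - 12 = 11, d_6 = (282 - 11^2)/23 = 161/23 = 7, a_6 = floor((16 + 11)/7) = 3.
  m_7 = 7*3 - 11 = 10, d_7 = (282 - 10^2)/7 = 182/7 = 26, a_7 = floor((16 + 10)/26) = 1.
  m_8 = 26*1 - 10 = 16, d_8 = (282 - 16^2)/26 = 26/26 = 1, a_8 = floor((16 + 16)/1) = 32.
  m_9 = 1*32 - 16 = 16, d_9 = (282 - 16^2)/1 = 26/1 = 26: (m_9, d_9) = (m_1, d_1) = (16, 26), so from here the quotients repeat a_1, ..., a_8; the period length is 8.
So sqrt(282) = [16; (1, 3, 1, 4, 1, 3, 1, 32)] with period length k = 8.
k is even, so the fundamental solution of x^2 - 282y^2 = 1 is (p_{k-1}, q_{k-1}) = (p_7, q_7); compute convergents through index 7.
Convergents (p_i = a_i*p_{i-1} + p_{i-2}, q_i = a_i*q_{i-1} + q_{i-2} with p_{-2}=0, p_{-1}=1, q_{-2}=1, q_{-1}=0):
  i=0: a_0=16, p_0 = 16*1 + 0 = 16, q_0 = 16*0 + 1 = 1.
  i=1: a_1=1, p_1 = 1*16 + 1 = 17, q_1 = 1*1 + 0 = 1.
  i=2: a_2=3, p_2 = 3*17 + 16 = 67, q_2 = 3*1 + 1 = 4.
  i=3: a_3=1, p_3 = 1*67 + 17 = 84, q_3 = 1*4 + 1 = 5.
  i=4: a_4=4, p_4 = 4*84 + 67 = 403, q_4 = 4*5 + 4 = 24.
  i=5: a_5=1, p_5 = 1*403 + 84 = 487, q_5 = 1*24 + 5 = 29.
  i=6: a_6=3, p_6 = 3*487 + 403 = 1864, q_6 = 3*29 + 24 = 111.
  i=7: a_7=1, p_7 = 1*1864 + 487 = 2351, q_7 = 1*111 + 29 = 140.
Check: 2351^2 - 282*140^2 = 5527201 - 5527200 = 1, so (x, y) = (2351, 140) solves the equation, and by the theorem it is the least positive solution.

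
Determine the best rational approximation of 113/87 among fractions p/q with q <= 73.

87/67

Expand x = 113/87 as a continued fraction with the Euclidean algorithm:
  113 = 1*87 + 26, so a_0 = 1.
  87 = 3*26 + 9, so a_1 = 3.
  26 = 2*9 + 8, so a_2 = 2.
  9 = 1*8 + 1, so a_3 = 1.
  8 = 8*1 + 0, so a_4 = 8.
so x = [1; 3, 2, 1, 8].
Convergents (p_i = a_i*p_{i-1} + p_{i-2}, q_i = a_i*q_{i-1} + q_{i-2} with p_{-2}=0, p_{-1}=1, q_{-2}=1, q_{-1}=0), until the denominator exceeds 73:
  i=0: a_0=1, p_0 = 1*1 + 0 = 1, q_0 = 1*0 + 1 = 1.
  i=1: a_1=3, p_1 = 3*1 + 1 = 4, q_1 = 3*1 + 0 = 3.
  i=2: a_2=2, p_2 = 2*4 + 1 = 9, q_2 = 2*3 + 1 = 7.
  i=3: a_3=1, p_3 = 1*9 + 4 = 13, q_3 = 1*7 + 3 = 10.
  i=4: a_4=8, p_4 = 8*13 + 9 = 113, q_4 = 8*10 + 7 = 87.
q_4 = 87 > 73, so the last convergent with denominator <= 73 is p_3/q_3 = 13/10.
The closest fraction with denominator <= 73 is either p_3/q_3 or the intermediate fraction (k*p_3 + p_2)/(k*q_3 + q_2) with the largest k >= 1 whose denominator stays <= 73; these approach x as k grows, and every other convergent or intermediate fraction in range is farther away.
Largest k: floor((73 - q_2)/q_3) = floor((73 - 7)/10) = 6.
That gives (6*13 + 9)/(6*10 + 7) = 87/67.
Compare the errors: |x - 13/10| = |113*10 - 13*87|/(87*10) = 1/870, and |x - 87/67| = |113*67 - 87*87|/(87*67) = 2/5829.
Cross-multiplying, 2*870 = 1740 < 5829 = 1*5829, so 2/5829 is smaller: the intermediate fraction 87/67 is closer to x than 13/10.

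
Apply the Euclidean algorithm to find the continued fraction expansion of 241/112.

[2; 6, 1, 1, 2, 3]

Run the Euclidean algorithm on 241 and 112; the successive quotients are the partial quotients a_0, a_1, ... (each step inverts the fractional part left over by the previous one):
  241 = 2*112 + 17, so a_0 = 2.
  112 = 6*17 + 10, so a_1 = 6.
  17 = 1*10 + 7, so a_2 = 1.
  10 = 1*7 + 3, so a_3 = 1.
  7 = 2*3 + 1, so a_4 = 2.
  3 = 3*1 + 0, so a_5 = 3.
The remainder reaches 0 after 6 divisions, so the expansion has 6 partial quotients, read off in order.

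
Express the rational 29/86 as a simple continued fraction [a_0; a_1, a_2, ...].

Run the Euclidean algorithm on 29 and 86; the successive quotients are the partial quotients a_0, a_1, ... (each step inverts the fractional part left over by the previous one):
  29 = 0*86 + 29, so a_0 = 0.
  86 = 2*29 + 28, so a_1 = 2.
  29 = 1*28 + 1, so a_2 = 1.
  28 = 28*1 + 0, so a_3 = 28.
The remainder reaches 0 after 4 divisions, so the expansion has 4 partial quotients, read off in order.

[0; 2, 1, 28]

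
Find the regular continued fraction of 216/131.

Run the Euclidean algorithm on 216 and 131; the successive quotients are the partial quotients a_0, a_1, ... (each step inverts the fractional part left over by the previous one):
  216 = 1*131 + 85, so a_0 = 1.
  131 = 1*85 + 46, so a_1 = 1.
  85 = 1*46 + 39, so a_2 = 1.
  46 = 1*39 + 7, so a_3 = 1.
  39 = 5*7 + 4, so a_4 = 5.
  7 = 1*4 + 3, so a_5 = 1.
  4 = 1*3 + 1, so a_6 = 1.
  3 = 3*1 + 0, so a_7 = 3.
The remainder reaches 0 after 8 divisions, so the expansion has 8 partial quotients, read off in order.

[1; 1, 1, 1, 5, 1, 1, 3]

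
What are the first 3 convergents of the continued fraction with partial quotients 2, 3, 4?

2/1, 7/3, 30/13

Using the convergent recurrence p_i = a_i*p_{i-1} + p_{i-2}, q_i = a_i*q_{i-1} + q_{i-2} with p_{-2}=0, p_{-1}=1, q_{-2}=1, q_{-1}=0:
  i=0: a_0=2, p_0 = 2*1 + 0 = 2, q_0 = 2*0 + 1 = 1.
  i=1: a_1=3, p_1 = 3*2 + 1 = 7, q_1 = 3*1 + 0 = 3.
  i=2: a_2=4, p_2 = 4*7 + 2 = 30, q_2 = 4*3 + 1 = 13.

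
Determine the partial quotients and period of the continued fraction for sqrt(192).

[13; (1, 5, 1, 26)]

Write x_i = (sqrt(192) + m_i)/d_i with (m_0, d_0) = (0, 1). a_0 = floor(sqrt(192)) = 13, since 13^2 = 169 <= 192 < 196 = 14^2.
Iterate m_{i+1} = d_i*a_i - m_i, d_{i+1} = (192 - m_{i+1}^2)/d_i, a_{i+1} = floor((a_0 + m_{i+1})/d_{i+1}):
  m_1 = 1*13 - 0 = 13, d_1 = (192 - 13^2)/1 = 23/1 = 23, a_1 = floor((13 + 13)/23) = 1.
  m_2 = 23*1 - 13 = 10, d_2 = (192 - 10^2)/23 = 92/23 = 4, a_2 = floor((13 + 10)/4) = 5.
  m_3 = 4*5 - 10 = 10, d_3 = (192 - 10^2)/4 = 92/4 = 23, a_3 = floor((13 + 10)/23) = 1.
  m_4 = 23*1 - 10 = 13, d_4 = (192 - 13^2)/23 = 23/23 = 1, a_4 = floor((13 + 13)/1) = 26.
  m_5 = 1*26 - 13 = 13, d_5 = (192 - 13^2)/1 = 23/1 = 23: (m_5, d_5) = (m_1, d_1) = (13, 23), so from here the quotients repeat a_1, ..., a_4; the period length is 4.
Hence the expansion of sqrt(192) is a_0 = 13 followed by the repeating block 1, 5, 1, 26 (period 4).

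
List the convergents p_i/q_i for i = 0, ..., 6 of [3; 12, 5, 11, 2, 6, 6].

Using the convergent recurrence p_i = a_i*p_{i-1} + p_{i-2}, q_i = a_i*q_{i-1} + q_{i-2} with p_{-2}=0, p_{-1}=1, q_{-2}=1, q_{-1}=0:
  i=0: a_0=3, p_0 = 3*1 + 0 = 3, q_0 = 3*0 + 1 = 1.
  i=1: a_1=12, p_1 = 12*3 + 1 = 37, q_1 = 12*1 + 0 = 12.
  i=2: a_2=5, p_2 = 5*37 + 3 = 188, q_2 = 5*12 + 1 = 61.
  i=3: a_3=11, p_3 = 11*188 + 37 = 2105, q_3 = 11*61 + 12 = 683.
  i=4: a_4=2, p_4 = 2*2105 + 188 = 4398, q_4 = 2*683 + 61 = 1427.
  i=5: a_5=6, p_5 = 6*4398 + 2105 = 28493, q_5 = 6*1427 + 683 = 9245.
  i=6: a_6=6, p_6 = 6*28493 + 4398 = 175356, q_6 = 6*9245 + 1427 = 56897.

3/1, 37/12, 188/61, 2105/683, 4398/1427, 28493/9245, 175356/56897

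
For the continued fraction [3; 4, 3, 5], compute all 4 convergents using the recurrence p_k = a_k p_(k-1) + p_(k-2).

Using the convergent recurrence p_i = a_i*p_{i-1} + p_{i-2}, q_i = a_i*q_{i-1} + q_{i-2} with p_{-2}=0, p_{-1}=1, q_{-2}=1, q_{-1}=0:
  i=0: a_0=3, p_0 = 3*1 + 0 = 3, q_0 = 3*0 + 1 = 1.
  i=1: a_1=4, p_1 = 4*3 + 1 = 13, q_1 = 4*1 + 0 = 4.
  i=2: a_2=3, p_2 = 3*13 + 3 = 42, q_2 = 3*4 + 1 = 13.
  i=3: a_3=5, p_3 = 5*42 + 13 = 223, q_3 = 5*13 + 4 = 69.

3/1, 13/4, 42/13, 223/69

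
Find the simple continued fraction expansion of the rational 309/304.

[1; 60, 1, 4]

Run the Euclidean algorithm on 309 and 304; the successive quotients are the partial quotients a_0, a_1, ... (each step inverts the fractional part left over by the previous one):
  309 = 1*304 + 5, so a_0 = 1.
  304 = 60*5 + 4, so a_1 = 60.
  5 = 1*4 + 1, so a_2 = 1.
  4 = 4*1 + 0, so a_3 = 4.
The remainder reaches 0 after 4 divisions, so the expansion has 4 partial quotients, read off in order.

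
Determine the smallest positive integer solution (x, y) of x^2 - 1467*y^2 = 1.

First expand sqrt(1467) as a continued fraction. With x_i = (sqrt(1467) + m_i)/d_i and (m_0, d_0) = (0, 1): a_0 = floor(sqrt(1467)) = 38, since 38^2 = 1444 <= 1467 < 1521 = 39^2.
Iterate m_{i+1} = d_i*a_i - m_i, d_{i+1} = (1467 - m_{i+1}^2)/d_i, a_{i+1} = floor((a_0 + m_{i+1})/d_{i+1}):
  m_1 = 1*38 - 0 = 38, d_1 = (1467 - 38^2)/1 = 23/1 = 23, a_1 = floor((38 + 38)/23) = 3.
  m_2 = 23*3 - 38 = 31, d_2 = (1467 - 31^2)/23 = 506/23 = 22, a_2 = floor((38 + 31)/22) = 3.
  m_3 = 22*3 - 31 = 35, d_3 = (1467 - 35^2)/22 = 242/22 = 11, a_3 = floor((38 + 35)/11) = 6.
  m_4 = 11*6 - 35 = 31, d_4 = (1467 - 31^2)/11 = 506/11 = 46, a_4 = floor((38 + 31)/46) = 1.
  m_5 = 46*1 - 31 = 15, d_5 = (1467 - 15^2)/46 = 1242/46 = 27, a_5 = floor((38 + 15)/27) = 1.
  m_6 = 27*1 - 15 = 12, d_6 = (1467 - 12^2)/27 = 1323/27 = 49, a_6 = floor((38 + 12)/49) = 1.
  m_7 = 49*1 - 12 = 37, d_7 = (1467 - 37^2)/49 = 98/49 = 2, a_7 = floor((38 + 37)/2) = 37.
  m_8 = 2*37 - 37 = 37, d_8 = (1467 - 37^2)/2 = 98/2 = 49, a_8 = floor((38 + 37)/49) = 1.
  m_9 = 49*1 - 37 = 12, d_9 = (1467 - 12^2)/49 = 1323/49 = 27, a_9 = floor((38 + 12)/27) = 1.
  m_10 = 27*1 - 12 = 15, d_10 = (1467 - 15^2)/27 = 1242/27 = 46, a_10 = floor((38 + 15)/46) = 1.
  m_11 = 46*1 - 15 = 31, d_11 = (1467 - 31^2)/46 = 506/46 = 11, a_11 = floor((38 + 31)/11) = 6.
  m_12 = 11*6 - 31 = 35, d_12 = (1467 - 35^2)/11 = 242/11 = 22, a_12 = floor((38 + 35)/22) = 3.
  m_13 = 22*3 - 35 = 31, d_13 = (1467 - 31^2)/22 = 506/22 = 23, a_13 = floor((38 + 31)/23) = 3.
  m_14 = 23*3 - 31 = 38, d_14 = (1467 - 38^2)/23 = 23/23 = 1, a_14 = floor((38 + 38)/1) = 76.
  m_15 = 1*76 - 38 = 38, d_15 = (1467 - 38^2)/1 = 23/1 = 23: (m_15, d_15) = (m_1, d_1) = (38, 23), so from here the quotients repeat a_1, ..., a_14; the period length is 14.
So sqrt(1467) = [38; (3, 3, 6, 1, 1, 1, 37, 1, 1, 1, 6, 3, 3, 76)] with period length k = 14.
k is even, so the fundamental solution of x^2 - 1467y^2 = 1 is (p_{k-1}, q_{k-1}) = (p_13, q_13); compute convergents through index 13.
Convergents (p_i = a_i*p_{i-1} + p_{i-2}, q_i = a_i*q_{i-1} + q_{i-2} with p_{-2}=0, p_{-1}=1, q_{-2}=1, q_{-1}=0):
  i=0: a_0=38, p_0 = 38*1 + 0 = 38, q_0 = 38*0 + 1 = 1.
  i=1: a_1=3, p_1 = 3*38 + 1 = 115, q_1 = 3*1 + 0 = 3.
  i=2: a_2=3, p_2 = 3*115 + 38 = 383, q_2 = 3*3 + 1 = 10.
  i=3: a_3=6, p_3 = 6*383 + 115 = 2413, q_3 = 6*10 + 3 = 63.
  i=4: a_4=1, p_4 = 1*2413 + 383 = 2796, q_4 = 1*63 + 10 = 73.
  i=5: a_5=1, p_5 = 1*2796 + 2413 = 5209, q_5 = 1*73 + 63 = 136.
  i=6: a_6=1, p_6 = 1*5209 + 2796 = 8005, q_6 = 1*136 + 73 = 209.
  i=7: a_7=37, p_7 = 37*8005 + 5209 = 301394, q_7 = 37*209 + 136 = 7869.
  i=8: a_8=1, p_8 = 1*301394 + 8005 = 309399, q_8 = 1*7869 + 209 = 8078.
  i=9: a_9=1, p_9 = 1*309399 + 301394 = 610793, q_9 = 1*8078 + 7869 = 15947.
  i=10: a_10=1, p_10 = 1*610793 + 309399 = 920192, q_10 = 1*15947 + 8078 = 24025.
  i=11: a_11=6, p_11 = 6*920192 + 610793 = 6131945, q_11 = 6*24025 + 15947 = 160097.
  i=12: a_12=3, p_12 = 3*6131945 + 920192 = 19316027, q_12 = 3*160097 + 24025 = 504316.
  i=13: a_13=3, p_13 = 3*19316027 + 6131945 = 64080026, q_13 = 3*504316 + 160097 = 1673045.
Check: 64080026^2 - 1467*1673045^2 = 4106249732160676 - 4106249732160675 = 1, so (x, y) = (64080026, 1673045) solves the equation, and by the theorem it is the least positive solution.

(x, y) = (64080026, 1673045)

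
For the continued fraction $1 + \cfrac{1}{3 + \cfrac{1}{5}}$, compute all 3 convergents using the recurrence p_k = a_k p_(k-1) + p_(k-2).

1/1, 4/3, 21/16

Using the convergent recurrence p_i = a_i*p_{i-1} + p_{i-2}, q_i = a_i*q_{i-1} + q_{i-2} with p_{-2}=0, p_{-1}=1, q_{-2}=1, q_{-1}=0:
  i=0: a_0=1, p_0 = 1*1 + 0 = 1, q_0 = 1*0 + 1 = 1.
  i=1: a_1=3, p_1 = 3*1 + 1 = 4, q_1 = 3*1 + 0 = 3.
  i=2: a_2=5, p_2 = 5*4 + 1 = 21, q_2 = 5*3 + 1 = 16.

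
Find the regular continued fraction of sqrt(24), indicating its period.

Write x_i = (sqrt(24) + m_i)/d_i with (m_0, d_0) = (0, 1). a_0 = floor(sqrt(24)) = 4, since 4^2 = 16 <= 24 < 25 = 5^2.
Iterate m_{i+1} = d_i*a_i - m_i, d_{i+1} = (24 - m_{i+1}^2)/d_i, a_{i+1} = floor((a_0 + m_{i+1})/d_{i+1}):
  m_1 = 1*4 - 0 = 4, d_1 = (24 - 4^2)/1 = 8/1 = 8, a_1 = floor((4 + 4)/8) = 1.
  m_2 = 8*1 - 4 = 4, d_2 = (24 - 4^2)/8 = 8/8 = 1, a_2 = floor((4 + 4)/1) = 8.
  m_3 = 1*8 - 4 = 4, d_3 = (24 - 4^2)/1 = 8/1 = 8: (m_3, d_3) = (m_1, d_1) = (4, 8), so from here the quotients repeat a_1, a_2; the period length is 2.
Hence the expansion of sqrt(24) is a_0 = 4 followed by the repeating block 1, 8 (period 2).

[4; (1, 8)]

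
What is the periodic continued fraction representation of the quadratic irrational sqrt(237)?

[15; (2, 1, 1, 7, 10, 7, 1, 1, 2, 30)]

Write x_i = (sqrt(237) + m_i)/d_i with (m_0, d_0) = (0, 1). a_0 = floor(sqrt(237)) = 15, since 15^2 = 225 <= 237 < 256 = 16^2.
Iterate m_{i+1} = d_i*a_i - m_i, d_{i+1} = (237 - m_{i+1}^2)/d_i, a_{i+1} = floor((a_0 + m_{i+1})/d_{i+1}):
  m_1 = 1*15 - 0 = 15, d_1 = (237 - 15^2)/1 = 12/1 = 12, a_1 = floor((15 + 15)/12) = 2.
  m_2 = 12*2 - 15 = 9, d_2 = (237 - 9^2)/12 = 156/12 = 13, a_2 = floor((15 + 9)/13) = 1.
  m_3 = 13*1 - 9 = 4, d_3 = (237 - 4^2)/13 = 221/13 = 17, a_3 = floor((15 + 4)/17) = 1.
  m_4 = 17*1 - 4 = 13, d_4 = (237 - 13^2)/17 = 68/17 = 4, a_4 = floor((15 + 13)/4) = 7.
  m_5 = 4*7 - 13 = 15, d_5 = (237 - 15^2)/4 = 12/4 = 3, a_5 = floor((15 + 15)/3) = 10.
  m_6 = 3*10 - 15 = 15, d_6 = (237 - 15^2)/3 = 12/3 = 4, a_6 = floor((15 + 15)/4) = 7.
  m_7 = 4*7 - 15 = 13, d_7 = (237 - 13^2)/4 = 68/4 = 17, a_7 = floor((15 + 13)/17) = 1.
  m_8 = 17*1 - 13 = 4, d_8 = (237 - 4^2)/17 = 221/17 = 13, a_8 = floor((15 + 4)/13) = 1.
  m_9 = 13*1 - 4 = 9, d_9 = (237 - 9^2)/13 = 156/13 = 12, a_9 = floor((15 + 9)/12) = 2.
  m_10 = 12*2 - 9 = 15, d_10 = (237 - 15^2)/12 = 12/12 = 1, a_10 = floor((15 + 15)/1) = 30.
  m_11 = 1*30 - 15 = 15, d_11 = (237 - 15^2)/1 = 12/1 = 12: (m_11, d_11) = (m_1, d_1) = (15, 12), so from here the quotients repeat a_1, ..., a_10; the period length is 10.
Hence the expansion of sqrt(237) is a_0 = 15 followed by the repeating block 2, 1, 1, 7, 10, 7, 1, 1, 2, 30 (period 10).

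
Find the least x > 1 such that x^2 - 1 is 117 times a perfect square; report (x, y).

First expand sqrt(117) as a continued fraction. With x_i = (sqrt(117) + m_i)/d_i and (m_0, d_0) = (0, 1): a_0 = floor(sqrt(117)) = 10, since 10^2 = 100 <= 117 < 121 = 11^2.
Iterate m_{i+1} = d_i*a_i - m_i, d_{i+1} = (117 - m_{i+1}^2)/d_i, a_{i+1} = floor((a_0 + m_{i+1})/d_{i+1}):
  m_1 = 1*10 - 0 = 10, d_1 = (117 - 10^2)/1 = 17/1 = 17, a_1 = floor((10 + 10)/17) = 1.
  m_2 = 17*1 - 10 = 7, d_2 = (117 - 7^2)/17 = 68/17 = 4, a_2 = floor((10 + 7)/4) = 4.
  m_3 = 4*4 - 7 = 9, d_3 = (117 - 9^2)/4 = 36/4 = 9, a_3 = floor((10 + 9)/9) = 2.
  m_4 = 9*2 - 9 = 9, d_4 = (117 - 9^2)/9 = 36/9 = 4, a_4 = floor((10 + 9)/4) = 4.
  m_5 = 4*4 - 9 = 7, d_5 = (117 - 7^2)/4 = 68/4 = 17, a_5 = floor((10 + 7)/17) = 1.
  m_6 = 17*1 - 7 = 10, d_6 = (117 - 10^2)/17 = 17/17 = 1, a_6 = floor((10 + 10)/1) = 20.
  m_7 = 1*20 - 10 = 10, d_7 = (117 - 10^2)/1 = 17/1 = 17: (m_7, d_7) = (m_1, d_1) = (10, 17), so from here the quotients repeat a_1, ..., a_6; the period length is 6.
So sqrt(117) = [10; (1, 4, 2, 4, 1, 20)] with period length k = 6.
k is even, so the fundamental solution of x^2 - 117y^2 = 1 is (p_{k-1}, q_{k-1}) = (p_5, q_5); compute convergents through index 5.
Convergents (p_i = a_i*p_{i-1} + p_{i-2}, q_i = a_i*q_{i-1} + q_{i-2} with p_{-2}=0, p_{-1}=1, q_{-2}=1, q_{-1}=0):
  i=0: a_0=10, p_0 = 10*1 + 0 = 10, q_0 = 10*0 + 1 = 1.
  i=1: a_1=1, p_1 = 1*10 + 1 = 11, q_1 = 1*1 + 0 = 1.
  i=2: a_2=4, p_2 = 4*11 + 10 = 54, q_2 = 4*1 + 1 = 5.
  i=3: a_3=2, p_3 = 2*54 + 11 = 119, q_3 = 2*5 + 1 = 11.
  i=4: a_4=4, p_4 = 4*119 + 54 = 530, q_4 = 4*11 + 5 = 49.
  i=5: a_5=1, p_5 = 1*530 + 119 = 649, q_5 = 1*49 + 11 = 60.
Check: 649^2 - 117*60^2 = 421201 - 421200 = 1, so (x, y) = (649, 60) solves the equation, and by the theorem it is the least positive solution.

(x, y) = (649, 60)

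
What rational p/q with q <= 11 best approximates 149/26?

Expand x = 149/26 as a continued fraction with the Euclidean algorithm:
  149 = 5*26 + 19, so a_0 = 5.
  26 = 1*19 + 7, so a_1 = 1.
  19 = 2*7 + 5, so a_2 = 2.
  7 = 1*5 + 2, so a_3 = 1.
  5 = 2*2 + 1, so a_4 = 2.
  2 = 2*1 + 0, so a_5 = 2.
so x = [5; 1, 2, 1, 2, 2].
Convergents (p_i = a_i*p_{i-1} + p_{i-2}, q_i = a_i*q_{i-1} + q_{i-2} with p_{-2}=0, p_{-1}=1, q_{-2}=1, q_{-1}=0), until the denominator exceeds 11:
  i=0: a_0=5, p_0 = 5*1 + 0 = 5, q_0 = 5*0 + 1 = 1.
  i=1: a_1=1, p_1 = 1*5 + 1 = 6, q_1 = 1*1 + 0 = 1.
  i=2: a_2=2, p_2 = 2*6 + 5 = 17, q_2 = 2*1 + 1 = 3.
  i=3: a_3=1, p_3 = 1*17 + 6 = 23, q_3 = 1*3 + 1 = 4.
  i=4: a_4=2, p_4 = 2*23 + 17 = 63, q_4 = 2*4 + 3 = 11.
  i=5: a_5=2, p_5 = 2*63 + 23 = 149, q_5 = 2*11 + 4 = 26.
q_5 = 26 > 11, so the last convergent with denominator <= 11 is p_4/q_4 = 63/11.
The closest fraction with denominator <= 11 is either p_4/q_4 or the intermediate fraction (k*p_4 + p_3)/(k*q_4 + q_3) with the largest k >= 1 whose denominator stays <= 11; these approach x as k grows, and every other convergent or intermediate fraction in range is farther away.
Largest k: floor((11 - q_3)/q_4) = floor((11 - 4)/11) = 0.
Since k = 0, no intermediate fraction beyond p_4/q_4 has denominator <= 11, so the convergent 63/11 is the closest (its error is |149*11 - 63*26|/(26*11) = 1/286).

63/11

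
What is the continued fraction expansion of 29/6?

Run the Euclidean algorithm on 29 and 6; the successive quotients are the partial quotients a_0, a_1, ... (each step inverts the fractional part left over by the previous one):
  29 = 4*6 + 5, so a_0 = 4.
  6 = 1*5 + 1, so a_1 = 1.
  5 = 5*1 + 0, so a_2 = 5.
The remainder reaches 0 after 3 divisions, so the expansion has 3 partial quotients, read off in order.

[4; 1, 5]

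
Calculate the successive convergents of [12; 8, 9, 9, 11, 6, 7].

Using the convergent recurrence p_i = a_i*p_{i-1} + p_{i-2}, q_i = a_i*q_{i-1} + q_{i-2} with p_{-2}=0, p_{-1}=1, q_{-2}=1, q_{-1}=0:
  i=0: a_0=12, p_0 = 12*1 + 0 = 12, q_0 = 12*0 + 1 = 1.
  i=1: a_1=8, p_1 = 8*12 + 1 = 97, q_1 = 8*1 + 0 = 8.
  i=2: a_2=9, p_2 = 9*97 + 12 = 885, q_2 = 9*8 + 1 = 73.
  i=3: a_3=9, p_3 = 9*885 + 97 = 8062, q_3 = 9*73 + 8 = 665.
  i=4: a_4=11, p_4 = 11*8062 + 885 = 89567, q_4 = 11*665 + 73 = 7388.
  i=5: a_5=6, p_5 = 6*89567 + 8062 = 545464, q_5 = 6*7388 + 665 = 44993.
  i=6: a_6=7, p_6 = 7*545464 + 89567 = 3907815, q_6 = 7*44993 + 7388 = 322339.

12/1, 97/8, 885/73, 8062/665, 89567/7388, 545464/44993, 3907815/322339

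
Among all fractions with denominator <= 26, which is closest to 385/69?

Expand x = 385/69 as a continued fraction with the Euclidean algorithm:
  385 = 5*69 + 40, so a_0 = 5.
  69 = 1*40 + 29, so a_1 = 1.
  40 = 1*29 + 11, so a_2 = 1.
  29 = 2*11 + 7, so a_3 = 2.
  11 = 1*7 + 4, so a_4 = 1.
  7 = 1*4 + 3, so a_5 = 1.
  4 = 1*3 + 1, so a_6 = 1.
  3 = 3*1 + 0, so a_7 = 3.
so x = [5; 1, 1, 2, 1, 1, 1, 3].
Convergents (p_i = a_i*p_{i-1} + p_{i-2}, q_i = a_i*q_{i-1} + q_{i-2} with p_{-2}=0, p_{-1}=1, q_{-2}=1, q_{-1}=0), until the denominator exceeds 26:
  i=0: a_0=5, p_0 = 5*1 + 0 = 5, q_0 = 5*0 + 1 = 1.
  i=1: a_1=1, p_1 = 1*5 + 1 = 6, q_1 = 1*1 + 0 = 1.
  i=2: a_2=1, p_2 = 1*6 + 5 = 11, q_2 = 1*1 + 1 = 2.
  i=3: a_3=2, p_3 = 2*11 + 6 = 28, q_3 = 2*2 + 1 = 5.
  i=4: a_4=1, p_4 = 1*28 + 11 = 39, q_4 = 1*5 + 2 = 7.
  i=5: a_5=1, p_5 = 1*39 + 28 = 67, q_5 = 1*7 + 5 = 12.
  i=6: a_6=1, p_6 = 1*67 + 39 = 106, q_6 = 1*12 + 7 = 19.
  i=7: a_7=3, p_7 = 3*106 + 67 = 385, q_7 = 3*19 + 12 = 69.
q_7 = 69 > 26, so the last convergent with denominator <= 26 is p_6/q_6 = 106/19.
The closest fraction with denominator <= 26 is either p_6/q_6 or the intermediate fraction (k*p_6 + p_5)/(k*q_6 + q_5) with the largest k >= 1 whose denominator stays <= 26; these approach x as k grows, and every other convergent or intermediate fraction in range is farther away.
Largest k: floor((26 - q_5)/q_6) = floor((26 - 12)/19) = 0.
Since k = 0, no intermediate fraction beyond p_6/q_6 has denominator <= 26, so the convergent 106/19 is the closest (its error is |385*19 - 106*69|/(69*19) = 1/1311).

106/19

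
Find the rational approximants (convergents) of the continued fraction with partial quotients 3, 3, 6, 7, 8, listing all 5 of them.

3/1, 10/3, 63/19, 451/136, 3671/1107

Using the convergent recurrence p_i = a_i*p_{i-1} + p_{i-2}, q_i = a_i*q_{i-1} + q_{i-2} with p_{-2}=0, p_{-1}=1, q_{-2}=1, q_{-1}=0:
  i=0: a_0=3, p_0 = 3*1 + 0 = 3, q_0 = 3*0 + 1 = 1.
  i=1: a_1=3, p_1 = 3*3 + 1 = 10, q_1 = 3*1 + 0 = 3.
  i=2: a_2=6, p_2 = 6*10 + 3 = 63, q_2 = 6*3 + 1 = 19.
  i=3: a_3=7, p_3 = 7*63 + 10 = 451, q_3 = 7*19 + 3 = 136.
  i=4: a_4=8, p_4 = 8*451 + 63 = 3671, q_4 = 8*136 + 19 = 1107.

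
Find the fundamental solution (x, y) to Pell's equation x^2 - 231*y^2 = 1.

(x, y) = (76, 5)

First expand sqrt(231) as a continued fraction. With x_i = (sqrt(231) + m_i)/d_i and (m_0, d_0) = (0, 1): a_0 = floor(sqrt(231)) = 15, since 15^2 = 225 <= 231 < 256 = 16^2.
Iterate m_{i+1} = d_i*a_i - m_i, d_{i+1} = (231 - m_{i+1}^2)/d_i, a_{i+1} = floor((a_0 + m_{i+1})/d_{i+1}):
  m_1 = 1*15 - 0 = 15, d_1 = (231 - 15^2)/1 = 6/1 = 6, a_1 = floor((15 + 15)/6) = 5.
  m_2 = 6*5 - 15 = 15, d_2 = (231 - 15^2)/6 = 6/6 = 1, a_2 = floor((15 + 15)/1) = 30.
  m_3 = 1*30 - 15 = 15, d_3 = (231 - 15^2)/1 = 6/1 = 6: (m_3, d_3) = (m_1, d_1) = (15, 6), so from here the quotients repeat a_1, a_2; the period length is 2.
So sqrt(231) = [15; (5, 30)] with period length k = 2.
k is even, so the fundamental solution of x^2 - 231y^2 = 1 is (p_{k-1}, q_{k-1}) = (p_1, q_1); compute convergents through index 1.
Convergents (p_i = a_i*p_{i-1} + p_{i-2}, q_i = a_i*q_{i-1} + q_{i-2} with p_{-2}=0, p_{-1}=1, q_{-2}=1, q_{-1}=0):
  i=0: a_0=15, p_0 = 15*1 + 0 = 15, q_0 = 15*0 + 1 = 1.
  i=1: a_1=5, p_1 = 5*15 + 1 = 76, q_1 = 5*1 + 0 = 5.
Check: 76^2 - 231*5^2 = 5776 - 5775 = 1, so (x, y) = (76, 5) solves the equation, and by the theorem it is the least positive solution.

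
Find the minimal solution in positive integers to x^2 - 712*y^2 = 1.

First expand sqrt(712) as a continued fraction. With x_i = (sqrt(712) + m_i)/d_i and (m_0, d_0) = (0, 1): a_0 = floor(sqrt(712)) = 26, since 26^2 = 676 <= 712 < 729 = 27^2.
Iterate m_{i+1} = d_i*a_i - m_i, d_{i+1} = (712 - m_{i+1}^2)/d_i, a_{i+1} = floor((a_0 + m_{i+1})/d_{i+1}):
  m_1 = 1*26 - 0 = 26, d_1 = (712 - 26^2)/1 = 36/1 = 36, a_1 = floor((26 + 26)/36) = 1.
  m_2 = 36*1 - 26 = 10, d_2 = (712 - 10^2)/36 = 612/36 = 17, a_2 = floor((26 + 10)/17) = 2.
  m_3 = 17*2 - 10 = 24, d_3 = (712 - 24^2)/17 = 136/17 = 8, a_3 = floor((26 + 24)/8) = 6.
  m_4 = 8*6 - 24 = 24, d_4 = (712 - 24^2)/8 = 136/8 = 17, a_4 = floor((26 + 24)/17) = 2.
  m_5 = 17*2 - 24 = 10, d_5 = (712 - 10^2)/17 = 612/17 = 36, a_5 = floor((26 + 10)/36) = 1.
  m_6 = 36*1 - 10 = 26, d_6 = (712 - 26^2)/36 = 36/36 = 1, a_6 = floor((26 + 26)/1) = 52.
  m_7 = 1*52 - 26 = 26, d_7 = (712 - 26^2)/1 = 36/1 = 36: (m_7, d_7) = (m_1, d_1) = (26, 36), so from here the quotients repeat a_1, ..., a_6; the period length is 6.
So sqrt(712) = [26; (1, 2, 6, 2, 1, 52)] with period length k = 6.
k is even, so the fundamental solution of x^2 - 712y^2 = 1 is (p_{k-1}, q_{k-1}) = (p_5, q_5); compute convergents through index 5.
Convergents (p_i = a_i*p_{i-1} + p_{i-2}, q_i = a_i*q_{i-1} + q_{i-2} with p_{-2}=0, p_{-1}=1, q_{-2}=1, q_{-1}=0):
  i=0: a_0=26, p_0 = 26*1 + 0 = 26, q_0 = 26*0 + 1 = 1.
  i=1: a_1=1, p_1 = 1*26 + 1 = 27, q_1 = 1*1 + 0 = 1.
  i=2: a_2=2, p_2 = 2*27 + 26 = 80, q_2 = 2*1 + 1 = 3.
  i=3: a_3=6, p_3 = 6*80 + 27 = 507, q_3 = 6*3 + 1 = 19.
  i=4: a_4=2, p_4 = 2*507 + 80 = 1094, q_4 = 2*19 + 3 = 41.
  i=5: a_5=1, p_5 = 1*1094 + 507 = 1601, q_5 = 1*41 + 19 = 60.
Check: 1601^2 - 712*60^2 = 2563201 - 2563200 = 1, so (x, y) = (1601, 60) solves the equation, and by the theorem it is the least positive solution.

(x, y) = (1601, 60)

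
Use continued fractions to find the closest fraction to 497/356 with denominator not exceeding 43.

Expand x = 497/356 as a continued fraction with the Euclidean algorithm:
  497 = 1*356 + 141, so a_0 = 1.
  356 = 2*141 + 74, so a_1 = 2.
  141 = 1*74 + 67, so a_2 = 1.
  74 = 1*67 + 7, so a_3 = 1.
  67 = 9*7 + 4, so a_4 = 9.
  7 = 1*4 + 3, so a_5 = 1.
  4 = 1*3 + 1, so a_6 = 1.
  3 = 3*1 + 0, so a_7 = 3.
so x = [1; 2, 1, 1, 9, 1, 1, 3].
Convergents (p_i = a_i*p_{i-1} + p_{i-2}, q_i = a_i*q_{i-1} + q_{i-2} with p_{-2}=0, p_{-1}=1, q_{-2}=1, q_{-1}=0), until the denominator exceeds 43:
  i=0: a_0=1, p_0 = 1*1 + 0 = 1, q_0 = 1*0 + 1 = 1.
  i=1: a_1=2, p_1 = 2*1 + 1 = 3, q_1 = 2*1 + 0 = 2.
  i=2: a_2=1, p_2 = 1*3 + 1 = 4, q_2 = 1*2 + 1 = 3.
  i=3: a_3=1, p_3 = 1*4 + 3 = 7, q_3 = 1*3 + 2 = 5.
  i=4: a_4=9, p_4 = 9*7 + 4 = 67, q_4 = 9*5 + 3 = 48.
q_4 = 48 > 43, so the last convergent with denominator <= 43 is p_3/q_3 = 7/5.
The closest fraction with denominator <= 43 is either p_3/q_3 or the intermediate fraction (k*p_3 + p_2)/(k*q_3 + q_2) with the largest k >= 1 whose denominator stays <= 43; these approach x as k grows, and every other convergent or intermediate fraction in range is farther away.
Largest k: floor((43 - q_2)/q_3) = floor((43 - 3)/5) = 8.
That gives (8*7 + 4)/(8*5 + 3) = 60/43.
Compare the errors: |x - 7/5| = |497*5 - 7*356|/(356*5) = 7/1780, and |x - 60/43| = |497*43 - 60*356|/(356*43) = 11/15308.
Cross-multiplying, 11*1780 = 19580 < 107156 = 7*15308, so 11/15308 is smaller: the intermediate fraction 60/43 is closer to x than 7/5.

60/43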